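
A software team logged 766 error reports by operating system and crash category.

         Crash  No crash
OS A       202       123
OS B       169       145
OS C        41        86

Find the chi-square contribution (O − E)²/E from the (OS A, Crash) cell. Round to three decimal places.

4.231

Row total (OS A) = 325; column total (Crash) = 412; N = 766.
Expected count E = 325 × 412 / 766 = 174.8042.
Contribution = (O − E)²/E = (202 − 174.8042)² / 174.8042 = 4.231.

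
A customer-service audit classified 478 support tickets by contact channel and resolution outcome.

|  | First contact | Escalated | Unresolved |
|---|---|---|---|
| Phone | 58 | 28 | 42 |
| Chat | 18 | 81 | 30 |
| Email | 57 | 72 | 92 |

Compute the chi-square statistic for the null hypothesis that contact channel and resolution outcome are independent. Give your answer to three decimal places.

Row totals: 128, 129, 221. Column totals: 133, 181, 164. Grand total N = 478.
Expected counts (row total × column total / N):
  Phone, First contact: 128×133/478 = 35.6151
  Phone, Escalated: 128×181/478 = 48.4686
  Phone, Unresolved: 128×164/478 = 43.9163
  Chat, First contact: 129×133/478 = 35.8933
  Chat, Escalated: 129×181/478 = 48.8473
  Chat, Unresolved: 129×164/478 = 44.2594
  Email, First contact: 221×133/478 = 61.4916
  Email, Escalated: 221×181/478 = 83.6841
  Email, Unresolved: 221×164/478 = 75.8243
Contributions (O − E)²/E:
  (58 − 35.6151)²/35.6151 = 14.0694
  (28 − 48.4686)²/48.4686 = 8.6440
  (42 − 43.9163)²/43.9163 = 0.0836
  (18 − 35.8933)²/35.8933 = 8.9201
  (81 − 48.8473)²/48.8473 = 21.1638
  (30 − 44.2594)²/44.2594 = 4.5941
  (57 − 61.4916)²/61.4916 = 0.3281
  (72 − 83.6841)²/83.6841 = 1.6314
  (92 − 75.8243)²/75.8243 = 3.4508
χ² = 14.0694 + 8.6440 + 0.0836 + 8.9201 + 21.1638 + 4.5941 + 0.3281 + 1.6314 + 3.4508 = 62.885

62.885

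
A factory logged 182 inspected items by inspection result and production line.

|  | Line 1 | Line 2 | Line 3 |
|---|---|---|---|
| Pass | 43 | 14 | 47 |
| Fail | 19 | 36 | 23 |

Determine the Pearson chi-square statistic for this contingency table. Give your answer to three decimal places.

23.974

Row totals: 104, 78. Column totals: 62, 50, 70. Grand total N = 182.
Expected counts (row total × column total / N):
  Pass, Line 1: 104×62/182 = 35.4286
  Pass, Line 2: 104×50/182 = 28.5714
  Pass, Line 3: 104×70/182 = 40.0000
  Fail, Line 1: 78×62/182 = 26.5714
  Fail, Line 2: 78×50/182 = 21.4286
  Fail, Line 3: 78×70/182 = 30.0000
Contributions (O − E)²/E:
  (43 − 35.4286)²/35.4286 = 1.6181
  (14 − 28.5714)²/28.5714 = 7.4314
  (47 − 40.0000)²/40.0000 = 1.2250
  (19 − 26.5714)²/26.5714 = 2.1574
  (36 − 21.4286)²/21.4286 = 9.9085
  (23 − 30.0000)²/30.0000 = 1.6333
χ² = 1.6181 + 7.4314 + 1.2250 + 2.1574 + 9.9085 + 1.6333 = 23.974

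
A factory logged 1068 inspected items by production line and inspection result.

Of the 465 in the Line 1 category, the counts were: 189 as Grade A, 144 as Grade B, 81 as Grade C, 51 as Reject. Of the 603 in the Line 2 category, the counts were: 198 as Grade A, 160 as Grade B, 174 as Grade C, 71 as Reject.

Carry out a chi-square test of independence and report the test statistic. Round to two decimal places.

Row totals: 465, 603. Column totals: 387, 304, 255, 122. Grand total N = 1068.
Expected counts (row total × column total / N):
  Line 1, Grade A: 465×387/1068 = 168.497
  Line 1, Grade B: 465×304/1068 = 132.360
  Line 1, Grade C: 465×255/1068 = 111.025
  Line 1, Reject: 465×122/1068 = 53.118
  Line 2, Grade A: 603×387/1068 = 218.503
  Line 2, Grade B: 603×304/1068 = 171.640
  Line 2, Grade C: 603×255/1068 = 143.975
  Line 2, Reject: 603×122/1068 = 68.882
Contributions (O − E)²/E:
  (189 − 168.497)²/168.497 = 2.4948
  (144 − 132.360)²/132.360 = 1.0236
  (81 − 111.025)²/111.025 = 8.1198
  (51 − 53.118)²/53.118 = 0.0845
  (198 − 218.503)²/218.503 = 1.9239
  (160 − 171.640)²/171.640 = 0.7894
  (174 − 143.975)²/143.975 = 6.2615
  (71 − 68.882)²/68.882 = 0.0651
χ² = 2.4948 + 1.0236 + 8.1198 + 0.0845 + 1.9239 + 0.7894 + 6.2615 + 0.0651 = 20.76

20.76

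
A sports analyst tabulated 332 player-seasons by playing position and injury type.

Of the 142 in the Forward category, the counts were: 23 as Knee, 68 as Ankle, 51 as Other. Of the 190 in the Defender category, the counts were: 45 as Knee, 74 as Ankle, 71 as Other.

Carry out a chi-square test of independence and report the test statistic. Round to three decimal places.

Row totals: 142, 190. Column totals: 68, 142, 122. Grand total N = 332.
Expected counts (row total × column total / N):
  Forward, Knee: 142×68/332 = 29.0843
  Forward, Ankle: 142×142/332 = 60.7349
  Forward, Other: 142×122/332 = 52.1807
  Defender, Knee: 190×68/332 = 38.9157
  Defender, Ankle: 190×142/332 = 81.2651
  Defender, Other: 190×122/332 = 69.8193
Contributions (O − E)²/E:
  (23 − 29.0843)²/29.0843 = 1.2728
  (68 − 60.7349)²/60.7349 = 0.8691
  (51 − 52.1807)²/52.1807 = 0.0267
  (45 − 38.9157)²/38.9157 = 0.9513
  (74 − 81.2651)²/81.2651 = 0.6495
  (71 − 69.8193)²/69.8193 = 0.0200
χ² = 1.2728 + 0.8691 + 0.0267 + 0.9513 + 0.6495 + 0.0200 = 3.789

3.789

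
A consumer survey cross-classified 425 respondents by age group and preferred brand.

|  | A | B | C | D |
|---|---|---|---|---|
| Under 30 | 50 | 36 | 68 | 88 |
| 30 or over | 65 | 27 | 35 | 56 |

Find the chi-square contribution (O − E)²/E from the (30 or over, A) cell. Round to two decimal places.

4.84

Row total (30 or over) = 183; column total (A) = 115; N = 425.
Expected count E = 183 × 115 / 425 = 49.518.
Contribution = (O − E)²/E = (65 − 49.518)² / 49.518 = 4.84.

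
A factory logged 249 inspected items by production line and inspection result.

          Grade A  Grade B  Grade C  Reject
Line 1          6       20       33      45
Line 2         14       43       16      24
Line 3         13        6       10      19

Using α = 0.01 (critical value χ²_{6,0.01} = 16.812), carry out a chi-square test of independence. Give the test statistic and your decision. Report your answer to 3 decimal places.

38.099; reject H₀

Row totals: 104, 97, 48. Column totals: 33, 69, 59, 88. Grand total N = 249.
Expected counts (row total × column total / N):
  Line 1, Grade A: 104×33/249 = 13.7831
  Line 1, Grade B: 104×69/249 = 28.8193
  Line 1, Grade C: 104×59/249 = 24.6426
  Line 1, Reject: 104×88/249 = 36.7550
  Line 2, Grade A: 97×33/249 = 12.8554
  Line 2, Grade B: 97×69/249 = 26.8795
  Line 2, Grade C: 97×59/249 = 22.9839
  Line 2, Reject: 97×88/249 = 34.2811
  Line 3, Grade A: 48×33/249 = 6.3614
  Line 3, Grade B: 48×69/249 = 13.3012
  Line 3, Grade C: 48×59/249 = 11.3735
  Line 3, Reject: 48×88/249 = 16.9639
Contributions (O − E)²/E:
  (6 − 13.7831)²/13.7831 = 4.3950
  (20 − 28.8193)²/28.8193 = 2.6989
  (33 − 24.6426)²/24.6426 = 2.8344
  (45 − 36.7550)²/36.7550 = 1.8495
  (14 − 12.8554)²/12.8554 = 0.1019
  (43 − 26.8795)²/26.8795 = 9.6680
  (16 − 22.9839)²/22.9839 = 2.1221
  (24 − 34.2811)²/34.2811 = 3.0834
  (13 − 6.3614)²/6.3614 = 6.9279
  (6 − 13.3012)²/13.3012 = 4.0077
  (10 − 11.3735)²/11.3735 = 0.1659
  (19 − 16.9639)²/16.9639 = 0.2444
χ² = 4.3950 + 2.6989 + 2.8344 + 1.8495 + 0.1019 + 9.6680 + 2.1221 + 3.0834 + 6.9279 + 4.0077 + 0.1659 + 0.2444 = 38.099
df = (3−1)(4−1) = 6. Since 38.099 > 16.812, reject the null hypothesis of independence at α = 0.01.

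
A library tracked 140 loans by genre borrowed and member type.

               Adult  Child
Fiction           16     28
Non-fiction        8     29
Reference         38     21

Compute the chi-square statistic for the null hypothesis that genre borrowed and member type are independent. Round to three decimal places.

18.503

Row totals: 44, 37, 59. Column totals: 62, 78. Grand total N = 140.
Expected counts (row total × column total / N):
  Fiction, Adult: 44×62/140 = 19.4857
  Fiction, Child: 44×78/140 = 24.5143
  Non-fiction, Adult: 37×62/140 = 16.3857
  Non-fiction, Child: 37×78/140 = 20.6143
  Reference, Adult: 59×62/140 = 26.1286
  Reference, Child: 59×78/140 = 32.8714
Contributions (O − E)²/E:
  (16 − 19.4857)²/19.4857 = 0.6235
  (28 − 24.5143)²/24.5143 = 0.4956
  (8 − 16.3857)²/16.3857 = 4.2915
  (29 − 20.6143)²/20.6143 = 3.4112
  (38 − 26.1286)²/26.1286 = 5.3937
  (21 − 32.8714)²/32.8714 = 4.2873
χ² = 0.6235 + 0.4956 + 4.2915 + 3.4112 + 5.3937 + 4.2873 = 18.503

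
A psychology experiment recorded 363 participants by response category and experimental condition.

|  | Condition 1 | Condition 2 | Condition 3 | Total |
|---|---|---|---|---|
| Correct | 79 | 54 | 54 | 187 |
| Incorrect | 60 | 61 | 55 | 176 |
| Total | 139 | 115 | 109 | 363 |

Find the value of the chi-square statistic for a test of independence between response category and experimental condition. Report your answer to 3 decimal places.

Grand total N = 363.
Expected counts (row total × column total / N):
  Correct, Condition 1: 187×139/363 = 71.6061
  Correct, Condition 2: 187×115/363 = 59.2424
  Correct, Condition 3: 187×109/363 = 56.1515
  Incorrect, Condition 1: 176×139/363 = 67.3939
  Incorrect, Condition 2: 176×115/363 = 55.7576
  Incorrect, Condition 3: 176×109/363 = 52.8485
Contributions (O − E)²/E:
  (79 − 71.6061)²/71.6061 = 0.7635
  (54 − 59.2424)²/59.2424 = 0.4639
  (54 − 56.1515)²/56.1515 = 0.0824
  (60 − 67.3939)²/67.3939 = 0.8112
  (61 − 55.7576)²/55.7576 = 0.4929
  (55 − 52.8485)²/52.8485 = 0.0876
χ² = 0.7635 + 0.4639 + 0.0824 + 0.8112 + 0.4929 + 0.0876 = 2.702

2.702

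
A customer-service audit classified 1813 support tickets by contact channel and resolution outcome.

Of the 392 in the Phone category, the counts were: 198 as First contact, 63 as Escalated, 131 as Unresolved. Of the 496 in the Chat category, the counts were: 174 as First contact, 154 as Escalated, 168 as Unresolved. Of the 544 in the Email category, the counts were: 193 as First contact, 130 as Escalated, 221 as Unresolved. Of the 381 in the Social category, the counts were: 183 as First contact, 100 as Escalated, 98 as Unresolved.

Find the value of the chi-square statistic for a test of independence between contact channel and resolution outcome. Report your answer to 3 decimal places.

Row totals: 392, 496, 544, 381. Column totals: 748, 447, 618. Grand total N = 1813.
Expected counts (row total × column total / N):
  Phone, First contact: 392×748/1813 = 161.7297
  Phone, Escalated: 392×447/1813 = 96.6486
  Phone, Unresolved: 392×618/1813 = 133.6216
  Chat, First contact: 496×748/1813 = 204.6376
  Chat, Escalated: 496×447/1813 = 122.2901
  Chat, Unresolved: 496×618/1813 = 169.0723
  Email, First contact: 544×748/1813 = 224.4413
  Email, Escalated: 544×447/1813 = 134.1247
  Email, Unresolved: 544×618/1813 = 185.4341
  Social, First contact: 381×748/1813 = 157.1914
  Social, Escalated: 381×447/1813 = 93.9366
  Social, Unresolved: 381×618/1813 = 129.8720
Contributions (O − E)²/E:
  (198 − 161.7297)²/161.7297 = 8.1342
  (63 − 96.6486)²/96.6486 = 11.7149
  (131 − 133.6216)²/133.6216 = 0.0514
  (174 − 204.6376)²/204.6376 = 4.5870
  (154 − 122.2901)²/122.2901 = 8.2224
  (168 − 169.0723)²/169.0723 = 0.0068
  (193 − 224.4413)²/224.4413 = 4.4045
  (130 − 134.1247)²/134.1247 = 0.1268
  (221 − 185.4341)²/185.4341 = 6.8215
  (183 − 157.1914)²/157.1914 = 4.2374
  (100 − 93.9366)²/93.9366 = 0.3914
  (98 − 129.8720)²/129.8720 = 7.8217
χ² = 8.1342 + 11.7149 + 0.0514 + 4.5870 + 8.2224 + 0.0068 + 4.4045 + 0.1268 + 6.8215 + 4.2374 + 0.3914 + 7.8217 = 56.520

56.520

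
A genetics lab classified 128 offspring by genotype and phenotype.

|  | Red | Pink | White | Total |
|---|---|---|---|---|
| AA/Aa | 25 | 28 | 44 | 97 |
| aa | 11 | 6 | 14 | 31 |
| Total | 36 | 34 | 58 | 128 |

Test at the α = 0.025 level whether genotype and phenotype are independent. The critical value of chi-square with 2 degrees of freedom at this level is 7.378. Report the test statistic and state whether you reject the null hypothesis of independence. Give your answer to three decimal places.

1.588; fail to reject H₀

Grand total N = 128.
Expected counts (row total × column total / N):
  AA/Aa, Red: 97×36/128 = 27.2812
  AA/Aa, Pink: 97×34/128 = 25.7656
  AA/Aa, White: 97×58/128 = 43.9531
  aa, Red: 31×36/128 = 8.7188
  aa, Pink: 31×34/128 = 8.2344
  aa, White: 31×58/128 = 14.0469
Contributions (O − E)²/E:
  (25 − 27.2812)²/27.2812 = 0.1907
  (28 − 25.7656)²/25.7656 = 0.1938
  (44 − 43.9531)²/43.9531 = 0.0001
  (11 − 8.7188)²/8.7188 = 0.5969
  (6 − 8.2344)²/8.2344 = 0.6063
  (14 − 14.0469)²/14.0469 = 0.0002
χ² = 0.1907 + 0.1938 + 0.0001 + 0.5969 + 0.6063 + 0.0002 = 1.588
df = (2−1)(3−1) = 2. Since 1.588 < 7.378, fail to reject the null hypothesis of independence at α = 0.025.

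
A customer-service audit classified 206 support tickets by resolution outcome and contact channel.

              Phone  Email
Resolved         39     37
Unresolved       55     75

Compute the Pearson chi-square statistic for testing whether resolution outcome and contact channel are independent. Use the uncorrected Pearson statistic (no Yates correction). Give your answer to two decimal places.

Row totals: 76, 130. Column totals: 94, 112. Grand total N = 206.
Expected counts (row total × column total / N):
  Resolved, Phone: 76×94/206 = 34.680
  Resolved, Email: 76×112/206 = 41.320
  Unresolved, Phone: 130×94/206 = 59.320
  Unresolved, Email: 130×112/206 = 70.680
Contributions (O − E)²/E:
  (39 − 34.680)²/34.680 = 0.5381
  (37 − 41.320)²/41.320 = 0.4517
  (55 − 59.320)²/59.320 = 0.3146
  (75 − 70.680)²/70.680 = 0.2640
χ² = 0.5381 + 0.4517 + 0.3146 + 0.2640 = 1.57

1.57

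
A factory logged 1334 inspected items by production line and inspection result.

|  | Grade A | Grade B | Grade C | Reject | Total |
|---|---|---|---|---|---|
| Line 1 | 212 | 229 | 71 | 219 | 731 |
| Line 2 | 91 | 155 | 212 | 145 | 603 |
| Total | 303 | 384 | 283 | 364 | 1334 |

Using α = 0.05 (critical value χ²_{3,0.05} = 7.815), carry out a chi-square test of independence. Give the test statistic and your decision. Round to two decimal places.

136.85; reject H₀

Grand total N = 1334.
Expected counts (row total × column total / N):
  Line 1, Grade A: 731×303/1334 = 166.037
  Line 1, Grade B: 731×384/1334 = 210.423
  Line 1, Grade C: 731×283/1334 = 155.077
  Line 1, Reject: 731×364/1334 = 199.463
  Line 2, Grade A: 603×303/1334 = 136.963
  Line 2, Grade B: 603×384/1334 = 173.577
  Line 2, Grade C: 603×283/1334 = 127.923
  Line 2, Reject: 603×364/1334 = 164.537
Contributions (O − E)²/E:
  (212 − 166.037)²/166.037 = 12.7237
  (229 − 210.423)²/210.423 = 1.6401
  (71 − 155.077)²/155.077 = 45.5834
  (219 − 199.463)²/199.463 = 1.9136
  (91 − 136.963)²/136.963 = 15.4246
  (155 − 173.577)²/173.577 = 1.9882
  (212 − 127.923)²/127.923 = 55.2594
  (145 − 164.537)²/164.537 = 2.3198
χ² = 12.7237 + 1.6401 + 45.5834 + 1.9136 + 15.4246 + 1.9882 + 55.2594 + 2.3198 = 136.85
df = (2−1)(4−1) = 3. Since 136.85 > 7.815, reject the null hypothesis of independence at α = 0.05.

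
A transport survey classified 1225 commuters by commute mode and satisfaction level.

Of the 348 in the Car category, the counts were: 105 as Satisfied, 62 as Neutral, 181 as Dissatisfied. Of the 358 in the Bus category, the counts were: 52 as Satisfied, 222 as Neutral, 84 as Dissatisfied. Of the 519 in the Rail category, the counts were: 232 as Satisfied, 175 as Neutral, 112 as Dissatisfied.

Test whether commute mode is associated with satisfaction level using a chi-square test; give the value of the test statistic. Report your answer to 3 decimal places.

Row totals: 348, 358, 519. Column totals: 389, 459, 377. Grand total N = 1225.
Expected counts (row total × column total / N):
  Car, Satisfied: 348×389/1225 = 110.5078
  Car, Neutral: 348×459/1225 = 130.3935
  Car, Dissatisfied: 348×377/1225 = 107.0988
  Bus, Satisfied: 358×389/1225 = 113.6833
  Bus, Neutral: 358×459/1225 = 134.1404
  Bus, Dissatisfied: 358×377/1225 = 110.1763
  Rail, Satisfied: 519×389/1225 = 164.8090
  Rail, Neutral: 519×459/1225 = 194.4661
  Rail, Dissatisfied: 519×377/1225 = 159.7249
Contributions (O − E)²/E:
  (105 − 110.5078)²/110.5078 = 0.2745
  (62 − 130.3935)²/130.3935 = 35.8735
  (181 − 107.0988)²/107.0988 = 50.9939
  (52 − 113.6833)²/113.6833 = 33.4687
  (222 − 134.1404)²/134.1404 = 57.5465
  (84 − 110.1763)²/110.1763 = 6.2191
  (232 − 164.8090)²/164.8090 = 27.3931
  (175 − 194.4661)²/194.4661 = 1.9486
  (112 − 159.7249)²/159.7249 = 14.2599
χ² = 0.2745 + 35.8735 + 50.9939 + 33.4687 + 57.5465 + 6.2191 + 27.3931 + 1.9486 + 14.2599 = 227.978

227.978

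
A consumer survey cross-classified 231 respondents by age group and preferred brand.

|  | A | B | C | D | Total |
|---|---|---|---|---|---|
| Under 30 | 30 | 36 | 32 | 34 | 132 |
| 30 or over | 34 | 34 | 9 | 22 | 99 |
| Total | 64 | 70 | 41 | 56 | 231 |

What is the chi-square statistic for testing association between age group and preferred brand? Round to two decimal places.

11.30

Grand total N = 231.
Expected counts (row total × column total / N):
  Under 30, A: 132×64/231 = 36.571
  Under 30, B: 132×70/231 = 40.000
  Under 30, C: 132×41/231 = 23.429
  Under 30, D: 132×56/231 = 32.000
  30 or over, A: 99×64/231 = 27.429
  30 or over, B: 99×70/231 = 30.000
  30 or over, C: 99×41/231 = 17.571
  30 or over, D: 99×56/231 = 24.000
Contributions (O − E)²/E:
  (30 − 36.571)²/36.571 = 1.1807
  (36 − 40.000)²/40.000 = 0.4000
  (32 − 23.429)²/23.429 = 3.1355
  (34 − 32.000)²/32.000 = 0.1250
  (34 − 27.429)²/27.429 = 1.5742
  (34 − 30.000)²/30.000 = 0.5333
  (9 − 17.571)²/17.571 = 4.1809
  (22 − 24.000)²/24.000 = 0.1667
χ² = 1.1807 + 0.4000 + 3.1355 + 0.1250 + 1.5742 + 0.5333 + 4.1809 + 0.1667 = 11.30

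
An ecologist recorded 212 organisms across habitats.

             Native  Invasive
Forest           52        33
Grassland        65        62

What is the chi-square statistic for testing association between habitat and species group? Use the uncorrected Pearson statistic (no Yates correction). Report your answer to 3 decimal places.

2.057

Row totals: 85, 127. Column totals: 117, 95. Grand total N = 212.
Expected counts (row total × column total / N):
  Forest, Native: 85×117/212 = 46.9104
  Forest, Invasive: 85×95/212 = 38.0896
  Grassland, Native: 127×117/212 = 70.0896
  Grassland, Invasive: 127×95/212 = 56.9104
Contributions (O − E)²/E:
  (52 − 46.9104)²/46.9104 = 0.5522
  (33 − 38.0896)²/38.0896 = 0.6801
  (65 − 70.0896)²/70.0896 = 0.3696
  (62 − 56.9104)²/56.9104 = 0.4552
χ² = 0.5522 + 0.6801 + 0.3696 + 0.4552 = 2.057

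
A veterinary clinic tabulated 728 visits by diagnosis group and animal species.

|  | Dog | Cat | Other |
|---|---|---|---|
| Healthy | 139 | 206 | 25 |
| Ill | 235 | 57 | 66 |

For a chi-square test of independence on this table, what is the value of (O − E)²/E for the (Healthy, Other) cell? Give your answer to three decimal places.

Row total (Healthy) = 370; column total (Other) = 91; N = 728.
Expected count E = 370 × 91 / 728 = 46.2500.
Contribution = (O − E)²/E = (25 − 46.2500)² / 46.2500 = 9.764.

9.764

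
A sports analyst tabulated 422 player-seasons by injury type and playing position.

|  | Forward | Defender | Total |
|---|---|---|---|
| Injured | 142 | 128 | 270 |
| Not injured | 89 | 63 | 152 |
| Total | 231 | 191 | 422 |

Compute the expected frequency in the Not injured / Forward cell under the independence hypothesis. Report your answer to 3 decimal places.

83.204

Row total (Not injured) = 152; column total (Forward) = 231; grand total N = 422.
Expected count = (row total × column total) / N = 152 × 231 / 422 = 83.204.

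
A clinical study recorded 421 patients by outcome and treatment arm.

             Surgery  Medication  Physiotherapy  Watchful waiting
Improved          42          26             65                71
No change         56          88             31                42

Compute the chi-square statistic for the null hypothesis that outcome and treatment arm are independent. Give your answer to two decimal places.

54.85

Row totals: 204, 217. Column totals: 98, 114, 96, 113. Grand total N = 421.
Expected counts (row total × column total / N):
  Improved, Surgery: 204×98/421 = 47.487
  Improved, Medication: 204×114/421 = 55.240
  Improved, Physiotherapy: 204×96/421 = 46.518
  Improved, Watchful waiting: 204×113/421 = 54.755
  No change, Surgery: 217×98/421 = 50.513
  No change, Medication: 217×114/421 = 58.760
  No change, Physiotherapy: 217×96/421 = 49.482
  No change, Watchful waiting: 217×113/421 = 58.245
Contributions (O − E)²/E:
  (42 − 47.487)²/47.487 = 0.6340
  (26 − 55.240)²/55.240 = 15.4775
  (65 − 46.518)²/46.518 = 7.3431
  (71 − 54.755)²/54.755 = 4.8197
  (56 − 50.513)²/50.513 = 0.5960
  (88 − 58.760)²/58.760 = 14.5503
  (31 − 49.482)²/49.482 = 6.9032
  (42 − 58.245)²/58.245 = 4.5309
χ² = 0.6340 + 15.4775 + 7.3431 + 4.8197 + 0.5960 + 14.5503 + 6.9032 + 4.5309 = 54.85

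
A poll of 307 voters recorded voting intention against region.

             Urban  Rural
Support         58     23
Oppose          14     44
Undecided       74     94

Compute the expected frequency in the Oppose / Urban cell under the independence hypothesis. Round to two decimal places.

Row total (Oppose) = 58; column total (Urban) = 146; grand total N = 307.
Expected count = (row total × column total) / N = 58 × 146 / 307 = 27.58.

27.58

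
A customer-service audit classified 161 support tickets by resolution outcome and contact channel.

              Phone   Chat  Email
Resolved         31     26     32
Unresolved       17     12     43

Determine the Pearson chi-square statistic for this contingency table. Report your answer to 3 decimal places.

9.162

Row totals: 89, 72. Column totals: 48, 38, 75. Grand total N = 161.
Expected counts (row total × column total / N):
  Resolved, Phone: 89×48/161 = 26.5342
  Resolved, Chat: 89×38/161 = 21.0062
  Resolved, Email: 89×75/161 = 41.4596
  Unresolved, Phone: 72×48/161 = 21.4658
  Unresolved, Chat: 72×38/161 = 16.9938
  Unresolved, Email: 72×75/161 = 33.5404
Contributions (O − E)²/E:
  (31 − 26.5342)²/26.5342 = 0.7516
  (26 − 21.0062)²/21.0062 = 1.1872
  (32 − 41.4596)²/41.4596 = 2.1583
  (17 − 21.4658)²/21.4658 = 0.9291
  (12 − 16.9938)²/16.9938 = 1.4675
  (43 − 33.5404)²/33.5404 = 2.6679
χ² = 0.7516 + 1.1872 + 2.1583 + 0.9291 + 1.4675 + 2.6679 = 9.162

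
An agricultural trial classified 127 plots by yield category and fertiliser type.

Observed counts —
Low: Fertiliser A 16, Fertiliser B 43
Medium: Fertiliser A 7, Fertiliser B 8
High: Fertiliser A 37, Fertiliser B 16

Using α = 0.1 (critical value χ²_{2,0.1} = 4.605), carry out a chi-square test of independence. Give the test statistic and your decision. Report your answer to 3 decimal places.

20.420; reject H₀

Row totals: 59, 15, 53. Column totals: 60, 67. Grand total N = 127.
Expected counts (row total × column total / N):
  Low, Fertiliser A: 59×60/127 = 27.87402
  Low, Fertiliser B: 59×67/127 = 31.12598
  Medium, Fertiliser A: 15×60/127 = 7.08661
  Medium, Fertiliser B: 15×67/127 = 7.91339
  High, Fertiliser A: 53×60/127 = 25.03937
  High, Fertiliser B: 53×67/127 = 27.96063
Contributions (O − E)²/E:
  (16 − 27.87402)²/27.87402 = 5.0582
  (43 − 31.12598)²/31.12598 = 4.5297
  (7 − 7.08661)²/7.08661 = 0.0011
  (8 − 7.91339)²/7.91339 = 0.0009
  (37 − 25.03937)²/25.03937 = 5.7133
  (16 − 27.96063)²/27.96063 = 5.1164
χ² = 5.0582 + 4.5297 + 0.0011 + 0.0009 + 5.7133 + 5.1164 = 20.420
df = (3−1)(2−1) = 2. Since 20.420 > 4.605, reject the null hypothesis of independence at α = 0.1.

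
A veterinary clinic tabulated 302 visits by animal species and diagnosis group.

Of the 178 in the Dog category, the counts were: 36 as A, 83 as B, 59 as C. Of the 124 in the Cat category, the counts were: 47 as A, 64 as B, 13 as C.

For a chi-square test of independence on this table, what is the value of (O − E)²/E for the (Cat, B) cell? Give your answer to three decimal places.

Row total (Cat) = 124; column total (B) = 147; N = 302.
Expected count E = 124 × 147 / 302 = 60.3576.
Contribution = (O − E)²/E = (64 − 60.3576)² / 60.3576 = 0.220.

0.220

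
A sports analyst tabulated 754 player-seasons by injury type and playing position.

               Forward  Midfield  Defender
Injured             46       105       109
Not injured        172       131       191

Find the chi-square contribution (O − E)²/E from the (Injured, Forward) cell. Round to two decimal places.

Row total (Injured) = 260; column total (Forward) = 218; N = 754.
Expected count E = 260 × 218 / 754 = 75.172.
Contribution = (O − E)²/E = (46 − 75.172)² / 75.172 = 11.32.

11.32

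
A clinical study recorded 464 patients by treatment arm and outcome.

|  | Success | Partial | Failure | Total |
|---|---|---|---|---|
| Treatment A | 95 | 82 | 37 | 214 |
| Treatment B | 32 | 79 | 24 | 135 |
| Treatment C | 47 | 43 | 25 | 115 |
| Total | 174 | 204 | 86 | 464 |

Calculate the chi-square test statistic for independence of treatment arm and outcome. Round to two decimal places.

19.96

Grand total N = 464.
Expected counts (row total × column total / N):
  Treatment A, Success: 214×174/464 = 80.250
  Treatment A, Partial: 214×204/464 = 94.086
  Treatment A, Failure: 214×86/464 = 39.664
  Treatment B, Success: 135×174/464 = 50.625
  Treatment B, Partial: 135×204/464 = 59.353
  Treatment B, Failure: 135×86/464 = 25.022
  Treatment C, Success: 115×174/464 = 43.125
  Treatment C, Partial: 115×204/464 = 50.560
  Treatment C, Failure: 115×86/464 = 21.315
Contributions (O − E)²/E:
  (95 − 80.250)²/80.250 = 2.7111
  (82 − 94.086)²/94.086 = 1.5525
  (37 − 39.664)²/39.664 = 0.1789
  (32 − 50.625)²/50.625 = 6.8522
  (79 − 59.353)²/59.353 = 6.5035
  (24 − 25.022)²/25.022 = 0.0417
  (47 − 43.125)²/43.125 = 0.3482
  (43 − 50.560)²/50.560 = 1.1304
  (25 − 21.315)²/21.315 = 0.6371
χ² = 2.7111 + 1.5525 + 0.1789 + 6.8522 + 6.5035 + 0.0417 + 0.3482 + 1.1304 + 0.6371 = 19.96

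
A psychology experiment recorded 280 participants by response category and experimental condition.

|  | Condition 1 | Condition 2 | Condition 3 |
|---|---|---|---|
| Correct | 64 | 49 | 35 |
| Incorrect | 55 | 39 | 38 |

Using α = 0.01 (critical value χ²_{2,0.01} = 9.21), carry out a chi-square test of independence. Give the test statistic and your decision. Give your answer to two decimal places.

1.03; fail to reject H₀

Row totals: 148, 132. Column totals: 119, 88, 73. Grand total N = 280.
Expected counts (row total × column total / N):
  Correct, Condition 1: 148×119/280 = 62.900
  Correct, Condition 2: 148×88/280 = 46.514
  Correct, Condition 3: 148×73/280 = 38.586
  Incorrect, Condition 1: 132×119/280 = 56.100
  Incorrect, Condition 2: 132×88/280 = 41.486
  Incorrect, Condition 3: 132×73/280 = 34.414
Contributions (O − E)²/E:
  (64 − 62.900)²/62.900 = 0.0192
  (49 − 46.514)²/46.514 = 0.1329
  (35 − 38.586)²/38.586 = 0.3333
  (55 − 56.100)²/56.100 = 0.0216
  (39 − 41.486)²/41.486 = 0.1490
  (38 − 34.414)²/34.414 = 0.3737
χ² = 0.0192 + 0.1329 + 0.3333 + 0.0216 + 0.1490 + 0.3737 = 1.03
df = (2−1)(3−1) = 2. Since 1.03 < 9.21, fail to reject the null hypothesis of independence at α = 0.01.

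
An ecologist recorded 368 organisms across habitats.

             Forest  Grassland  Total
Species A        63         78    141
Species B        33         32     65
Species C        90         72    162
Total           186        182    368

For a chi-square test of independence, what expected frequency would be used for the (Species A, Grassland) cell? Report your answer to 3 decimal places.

69.734

Row total (Species A) = 141; column total (Grassland) = 182; grand total N = 368.
Expected count = (row total × column total) / N = 141 × 182 / 368 = 69.734.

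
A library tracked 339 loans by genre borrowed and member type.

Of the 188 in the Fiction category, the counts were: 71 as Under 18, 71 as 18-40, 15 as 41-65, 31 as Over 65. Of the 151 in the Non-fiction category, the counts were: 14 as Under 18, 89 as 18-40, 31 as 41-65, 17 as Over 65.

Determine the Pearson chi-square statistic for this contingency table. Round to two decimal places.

Row totals: 188, 151. Column totals: 85, 160, 46, 48. Grand total N = 339.
Expected counts (row total × column total / N):
  Fiction, Under 18: 188×85/339 = 47.139
  Fiction, 18-40: 188×160/339 = 88.732
  Fiction, 41-65: 188×46/339 = 25.510
  Fiction, Over 65: 188×48/339 = 26.619
  Non-fiction, Under 18: 151×85/339 = 37.861
  Non-fiction, 18-40: 151×160/339 = 71.268
  Non-fiction, 41-65: 151×46/339 = 20.490
  Non-fiction, Over 65: 151×48/339 = 21.381
Contributions (O − E)²/E:
  (71 − 47.139)²/47.139 = 12.0781
  (71 − 88.732)²/88.732 = 3.5435
  (15 − 25.510)²/25.510 = 4.3301
  (31 − 26.619)²/26.619 = 0.7210
  (14 − 37.861)²/37.861 = 15.0378
  (89 − 71.268)²/71.268 = 4.4119
  (31 − 20.490)²/20.490 = 5.3909
  (17 − 21.381)²/21.381 = 0.8977
χ² = 12.0781 + 3.5435 + 4.3301 + 0.7210 + 15.0378 + 4.4119 + 5.3909 + 0.8977 = 46.41

46.41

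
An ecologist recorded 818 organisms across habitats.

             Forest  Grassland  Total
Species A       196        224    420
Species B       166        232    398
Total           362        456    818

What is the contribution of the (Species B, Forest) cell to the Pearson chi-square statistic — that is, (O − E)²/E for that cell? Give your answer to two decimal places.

0.58

Row total (Species B) = 398; column total (Forest) = 362; N = 818.
Expected count E = 398 × 362 / 818 = 176.132.
Contribution = (O − E)²/E = (166 − 176.132)² / 176.132 = 0.58.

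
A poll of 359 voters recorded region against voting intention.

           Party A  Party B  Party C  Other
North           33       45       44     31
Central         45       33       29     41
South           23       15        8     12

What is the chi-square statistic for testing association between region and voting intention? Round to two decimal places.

Row totals: 153, 148, 58. Column totals: 101, 93, 81, 84. Grand total N = 359.
Expected counts (row total × column total / N):
  North, Party A: 153×101/359 = 43.045
  North, Party B: 153×93/359 = 39.635
  North, Party C: 153×81/359 = 34.521
  North, Other: 153×84/359 = 35.799
  Central, Party A: 148×101/359 = 41.638
  Central, Party B: 148×93/359 = 38.340
  Central, Party C: 148×81/359 = 33.393
  Central, Other: 148×84/359 = 34.630
  South, Party A: 58×101/359 = 16.318
  South, Party B: 58×93/359 = 15.025
  South, Party C: 58×81/359 = 13.086
  South, Other: 58×84/359 = 13.571
Contributions (O − E)²/E:
  (33 − 43.045)²/43.045 = 2.3441
  (45 − 39.635)²/39.635 = 0.7262
  (44 − 34.521)²/34.521 = 2.6028
  (31 − 35.799)²/35.799 = 0.6433
  (45 − 41.638)²/41.638 = 0.2715
  (33 − 38.340)²/38.340 = 0.7438
  (29 − 33.393)²/33.393 = 0.5779
  (41 − 34.630)²/34.630 = 1.1717
  (23 − 16.318)²/16.318 = 2.7362
  (15 − 15.025)²/15.025 = 0.0000
  (8 − 13.086)²/13.086 = 1.9767
  (12 − 13.571)²/13.571 = 0.1819
χ² = 2.3441 + 0.7262 + 2.6028 + 0.6433 + 0.2715 + 0.7438 + 0.5779 + 1.1717 + 2.7362 + 0.0000 + 1.9767 + 0.1819 = 13.98

13.98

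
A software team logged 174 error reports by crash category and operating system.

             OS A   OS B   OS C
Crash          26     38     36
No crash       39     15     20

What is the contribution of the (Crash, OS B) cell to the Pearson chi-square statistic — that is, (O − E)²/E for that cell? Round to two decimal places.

1.87

Row total (Crash) = 100; column total (OS B) = 53; N = 174.
Expected count E = 100 × 53 / 174 = 30.4598.
Contribution = (O − E)²/E = (38 − 30.4598)² / 30.4598 = 1.87.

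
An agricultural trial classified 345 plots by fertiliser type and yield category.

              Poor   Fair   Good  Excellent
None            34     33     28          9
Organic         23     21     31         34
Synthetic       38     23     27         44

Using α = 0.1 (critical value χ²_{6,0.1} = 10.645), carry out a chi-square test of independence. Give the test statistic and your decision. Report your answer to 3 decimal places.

Row totals: 104, 109, 132. Column totals: 95, 77, 86, 87. Grand total N = 345.
Expected counts (row total × column total / N):
  None, Poor: 104×95/345 = 28.6377
  None, Fair: 104×77/345 = 23.2116
  None, Good: 104×86/345 = 25.9246
  None, Excellent: 104×87/345 = 26.2261
  Organic, Poor: 109×95/345 = 30.0145
  Organic, Fair: 109×77/345 = 24.3275
  Organic, Good: 109×86/345 = 27.1710
  Organic, Excellent: 109×87/345 = 27.4870
  Synthetic, Poor: 132×95/345 = 36.3478
  Synthetic, Fair: 132×77/345 = 29.4609
  Synthetic, Good: 132×86/345 = 32.9043
  Synthetic, Excellent: 132×87/345 = 33.2870
Contributions (O − E)²/E:
  (34 − 28.6377)²/28.6377 = 1.0041
  (33 − 23.2116)²/23.2116 = 4.1278
  (28 − 25.9246)²/25.9246 = 0.1661
  (9 − 26.2261)²/26.2261 = 11.3146
  (23 − 30.0145)²/30.0145 = 1.6393
  (21 − 24.3275)²/24.3275 = 0.4551
  (31 − 27.1710)²/27.1710 = 0.5396
  (34 − 27.4870)²/27.4870 = 1.5432
  (38 − 36.3478)²/36.3478 = 0.0751
  (23 − 29.4609)²/29.4609 = 1.4169
  (27 − 32.9043)²/32.9043 = 1.0595
  (44 − 33.2870)²/33.2870 = 3.4478
χ² = 1.0041 + 4.1278 + 0.1661 + 11.3146 + 1.6393 + 0.4551 + 0.5396 + 1.5432 + 0.0751 + 1.4169 + 1.0595 + 3.4478 = 26.789
df = (3−1)(4−1) = 6. Since 26.789 > 10.645, reject the null hypothesis of independence at α = 0.1.

26.789; reject H₀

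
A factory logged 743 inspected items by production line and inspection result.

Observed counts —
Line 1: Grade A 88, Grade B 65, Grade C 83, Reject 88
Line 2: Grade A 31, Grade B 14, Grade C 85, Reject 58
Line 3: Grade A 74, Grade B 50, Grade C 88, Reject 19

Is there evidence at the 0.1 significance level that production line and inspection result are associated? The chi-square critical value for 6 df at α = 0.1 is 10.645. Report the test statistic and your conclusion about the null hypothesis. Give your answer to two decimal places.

Row totals: 324, 188, 231. Column totals: 193, 129, 256, 165. Grand total N = 743.
Expected counts (row total × column total / N):
  Line 1, Grade A: 324×193/743 = 84.1615
  Line 1, Grade B: 324×129/743 = 56.2530
  Line 1, Grade C: 324×256/743 = 111.6339
  Line 1, Reject: 324×165/743 = 71.9515
  Line 2, Grade A: 188×193/743 = 48.8345
  Line 2, Grade B: 188×129/743 = 32.6406
  Line 2, Grade C: 188×256/743 = 64.7752
  Line 2, Reject: 188×165/743 = 41.7497
  Line 3, Grade A: 231×193/743 = 60.0040
  Line 3, Grade B: 231×129/743 = 40.1063
  Line 3, Grade C: 231×256/743 = 79.5908
  Line 3, Reject: 231×165/743 = 51.2988
Contributions (O − E)²/E:
  (88 − 84.1615)²/84.1615 = 0.1751
  (65 − 56.2530)²/56.2530 = 1.3601
  (83 − 111.6339)²/111.6339 = 7.3445
  (88 − 71.9515)²/71.9515 = 3.5796
  (31 − 48.8345)²/48.8345 = 6.5132
  (14 − 32.6406)²/32.6406 = 10.6454
  (85 − 64.7752)²/64.7752 = 6.3148
  (58 − 41.7497)²/41.7497 = 6.3251
  (74 − 60.0040)²/60.0040 = 3.2646
  (50 − 40.1063)²/40.1063 = 2.4406
  (88 − 79.5908)²/79.5908 = 0.8885
  (19 − 51.2988)²/51.2988 = 20.3360
χ² = 0.1751 + 1.3601 + 7.3445 + 3.5796 + 6.5132 + 10.6454 + 6.3148 + 6.3251 + 3.2646 + 2.4406 + 0.8885 + 20.3360 = 69.19
df = (3−1)(4−1) = 6. Since 69.19 > 10.645, reject the null hypothesis of independence at α = 0.1.

69.19; reject H₀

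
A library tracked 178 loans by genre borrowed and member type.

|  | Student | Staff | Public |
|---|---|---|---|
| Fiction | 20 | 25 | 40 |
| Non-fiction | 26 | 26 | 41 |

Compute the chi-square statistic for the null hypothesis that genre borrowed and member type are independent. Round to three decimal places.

0.456

Row totals: 85, 93. Column totals: 46, 51, 81. Grand total N = 178.
Expected counts (row total × column total / N):
  Fiction, Student: 85×46/178 = 21.9663
  Fiction, Staff: 85×51/178 = 24.3539
  Fiction, Public: 85×81/178 = 38.6798
  Non-fiction, Student: 93×46/178 = 24.0337
  Non-fiction, Staff: 93×51/178 = 26.6461
  Non-fiction, Public: 93×81/178 = 42.3202
Contributions (O − E)²/E:
  (20 − 21.9663)²/21.9663 = 0.1760
  (25 − 24.3539)²/24.3539 = 0.0171
  (40 − 38.6798)²/38.6798 = 0.0451
  (26 − 24.0337)²/24.0337 = 0.1609
  (26 − 26.6461)²/26.6461 = 0.0157
  (41 − 42.3202)²/42.3202 = 0.0412
χ² = 0.1760 + 0.0171 + 0.0451 + 0.1609 + 0.0157 + 0.0412 = 0.456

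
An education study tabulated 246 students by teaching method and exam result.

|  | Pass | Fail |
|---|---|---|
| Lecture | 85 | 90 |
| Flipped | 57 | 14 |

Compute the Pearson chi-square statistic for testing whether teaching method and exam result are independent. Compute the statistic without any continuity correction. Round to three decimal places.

Row totals: 175, 71. Column totals: 142, 104. Grand total N = 246.
Expected counts (row total × column total / N):
  Lecture, Pass: 175×142/246 = 101.0163
  Lecture, Fail: 175×104/246 = 73.9837
  Flipped, Pass: 71×142/246 = 40.9837
  Flipped, Fail: 71×104/246 = 30.0163
Contributions (O − E)²/E:
  (85 − 101.0163)²/101.0163 = 2.5394
  (90 − 73.9837)²/73.9837 = 3.4673
  (57 − 40.9837)²/40.9837 = 6.2591
  (14 − 30.0163)²/30.0163 = 8.5461
χ² = 2.5394 + 3.4673 + 6.2591 + 8.5461 = 20.812

20.812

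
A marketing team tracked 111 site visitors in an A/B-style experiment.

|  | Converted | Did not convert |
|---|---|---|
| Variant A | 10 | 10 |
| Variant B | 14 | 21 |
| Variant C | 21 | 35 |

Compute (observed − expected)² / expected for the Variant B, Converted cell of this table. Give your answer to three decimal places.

0.003

Row total (Variant B) = 35; column total (Converted) = 45; N = 111.
Expected count E = 35 × 45 / 111 = 14.1892.
Contribution = (O − E)²/E = (14 − 14.1892)² / 14.1892 = 0.003.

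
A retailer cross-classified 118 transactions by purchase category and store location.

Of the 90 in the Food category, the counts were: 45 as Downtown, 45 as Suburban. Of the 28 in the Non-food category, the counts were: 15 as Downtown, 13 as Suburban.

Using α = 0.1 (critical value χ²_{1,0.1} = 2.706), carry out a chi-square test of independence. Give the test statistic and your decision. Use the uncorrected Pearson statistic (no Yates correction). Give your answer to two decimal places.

0.11; fail to reject H₀

Row totals: 90, 28. Column totals: 60, 58. Grand total N = 118.
Expected counts (row total × column total / N):
  Food, Downtown: 90×60/118 = 45.763
  Food, Suburban: 90×58/118 = 44.237
  Non-food, Downtown: 28×60/118 = 14.237
  Non-food, Suburban: 28×58/118 = 13.763
Contributions (O − E)²/E:
  (45 − 45.763)²/45.763 = 0.0127
  (45 − 44.237)²/44.237 = 0.0132
  (15 − 14.237)²/14.237 = 0.0409
  (13 − 13.763)²/13.763 = 0.0423
χ² = 0.0127 + 0.0132 + 0.0409 + 0.0423 = 0.11
df = (2−1)(2−1) = 1. Since 0.11 < 2.706, fail to reject the null hypothesis of independence at α = 0.1.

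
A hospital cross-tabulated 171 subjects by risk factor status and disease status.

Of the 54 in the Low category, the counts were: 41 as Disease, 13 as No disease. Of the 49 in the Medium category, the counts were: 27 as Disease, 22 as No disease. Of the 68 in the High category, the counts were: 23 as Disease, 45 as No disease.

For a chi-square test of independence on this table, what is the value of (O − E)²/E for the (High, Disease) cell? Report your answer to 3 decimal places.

Row total (High) = 68; column total (Disease) = 91; N = 171.
Expected count E = 68 × 91 / 171 = 36.1871.
Contribution = (O − E)²/E = (23 − 36.1871)² / 36.1871 = 4.806.

4.806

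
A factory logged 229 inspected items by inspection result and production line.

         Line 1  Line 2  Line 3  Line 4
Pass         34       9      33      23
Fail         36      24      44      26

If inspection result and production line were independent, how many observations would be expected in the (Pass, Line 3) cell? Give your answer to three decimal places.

33.288

Row total (Pass) = 99; column total (Line 3) = 77; grand total N = 229.
Expected count = (row total × column total) / N = 99 × 77 / 229 = 33.288.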